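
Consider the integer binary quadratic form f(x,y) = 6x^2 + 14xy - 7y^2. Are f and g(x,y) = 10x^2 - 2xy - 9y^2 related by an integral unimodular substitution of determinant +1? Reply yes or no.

D₁ = 364, D₂ = 364
river cycle of f (length 8): (-7, 14, 6), (6, 10, -11), (-11, 12, 5), (5, 18, -2), (-2, 18, 5), (5, 12, -11), (-11, 10, 6), (6, 14, -7)
river cycle of g (length 8): (-9, 2, 10), (10, 18, -1), (-1, 18, 10), (10, 2, -9), (-9, 16, 3), (3, 14, -14), (-14, 14, 3), (3, 16, -9)
cycles differ ⇒ inequivalent

no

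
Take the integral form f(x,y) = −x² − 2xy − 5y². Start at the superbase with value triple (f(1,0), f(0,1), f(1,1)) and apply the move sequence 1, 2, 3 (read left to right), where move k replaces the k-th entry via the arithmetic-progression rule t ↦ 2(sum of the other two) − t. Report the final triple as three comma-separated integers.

start (-1,-5,-8) = (f(1,0),f(0,1),f(1,1))
replace slot 1: 2·((-5)+(-8)) − (-1) = -25 → (-25,-5,-8)
replace slot 2: 2·((-25)+(-8)) − (-5) = -61 → (-25,-61,-8)
replace slot 3: 2·((-25)+(-61)) − (-8) = -164 → (-25,-61,-164)

-25,-61,-164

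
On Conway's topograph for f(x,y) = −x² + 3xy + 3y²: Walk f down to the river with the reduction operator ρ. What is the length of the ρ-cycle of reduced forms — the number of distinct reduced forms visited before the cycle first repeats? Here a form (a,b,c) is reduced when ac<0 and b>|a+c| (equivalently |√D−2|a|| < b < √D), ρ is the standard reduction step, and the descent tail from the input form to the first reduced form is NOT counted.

D = 21, ⌊√D⌋ = 4
river: ρ → (3,3,-1)
river: ρ → (-1,3,3)
ρ-cycle length = 2 (tail of 0 descent steps not counted)

2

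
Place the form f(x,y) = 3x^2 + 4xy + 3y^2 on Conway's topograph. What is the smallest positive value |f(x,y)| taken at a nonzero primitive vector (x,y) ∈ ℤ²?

translate: b→-2 (≡4 mod 6), so (3,4,3)→(3,-2,2)
flip: (3,-2,2)→(2,2,3)
reduced (well bottom): (2,2,3) with a≤c, −a<b≤a
well minimum = a = 2

2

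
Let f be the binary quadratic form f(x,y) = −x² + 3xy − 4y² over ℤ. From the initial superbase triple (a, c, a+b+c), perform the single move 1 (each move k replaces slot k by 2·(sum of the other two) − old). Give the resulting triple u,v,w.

start (-1,-4,-2) = (f(1,0),f(0,1),f(1,1))
replace slot 1: 2·((-4)+(-2)) − (-1) = -11 → (-11,-4,-2)

-11,-4,-2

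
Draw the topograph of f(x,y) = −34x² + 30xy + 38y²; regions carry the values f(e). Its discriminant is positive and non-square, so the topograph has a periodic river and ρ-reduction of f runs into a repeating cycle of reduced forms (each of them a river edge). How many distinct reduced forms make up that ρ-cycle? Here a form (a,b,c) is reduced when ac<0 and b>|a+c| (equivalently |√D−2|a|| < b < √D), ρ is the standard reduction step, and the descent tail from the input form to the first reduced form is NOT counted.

D = 6068, ⌊√D⌋ = 77
river: ρ → (38,46,-26)
river: ρ → (-26,58,26)
river: ρ → (26,46,-38)
river: ρ → (-38,30,34)
river: ρ → (34,38,-34)
river: ρ → (-34,30,38)
ρ-cycle length = 6 (tail of 0 descent steps not counted)

6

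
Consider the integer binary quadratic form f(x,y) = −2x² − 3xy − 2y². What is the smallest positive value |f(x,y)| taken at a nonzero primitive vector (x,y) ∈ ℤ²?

translate: b→-1 (≡3 mod 4), so (2,3,2)→(2,-1,1)
flip: (2,-1,1)→(1,1,2)
reduced (well bottom): (1,1,2) with a≤c, −a<b≤a
well minimum |f| = |-1| = 1 (negative-definite)

1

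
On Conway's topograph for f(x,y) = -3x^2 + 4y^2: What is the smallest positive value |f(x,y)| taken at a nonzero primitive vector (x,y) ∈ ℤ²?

descent: ρ → (4,0,-3)
descent: ρ → (-3,6,1)  [lands on river]
river: ρ → (1,6,-3)
closes: descent 2, river 2
min |a| on river = 1

1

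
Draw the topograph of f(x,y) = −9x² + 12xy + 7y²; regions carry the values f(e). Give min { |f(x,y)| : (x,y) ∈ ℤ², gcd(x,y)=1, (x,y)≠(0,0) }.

river: ρ → (7,16,-5)
river: ρ → (-5,14,10)
river: ρ → (10,6,-9)
river: ρ → (-9,12,7)
closes: descent 0, river 4
min |a| on river = 5

5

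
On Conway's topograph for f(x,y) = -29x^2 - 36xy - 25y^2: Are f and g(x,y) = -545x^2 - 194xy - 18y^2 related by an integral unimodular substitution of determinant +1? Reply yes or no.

D₁ = -1604, D₂ = -1604
f is negative-definite; reduce −f:
−f: translate: b→-22 (≡36 mod 58), so (29,36,25)→(29,-22,18)
−f: flip: (29,-22,18)→(18,22,29)
−f: translate: b→-14 (≡22 mod 36), so (18,22,29)→(18,-14,25)
−f: reduced (well bottom): (18,-14,25) with a≤c, −a<b≤a
flip sign back: reduced form of f is (-18,14,-25)
g is negative-definite; reduce −g:
−g: flip: (545,194,18)→(18,-194,545)
−g: translate: b→-14 (≡-194 mod 36), so (18,-194,545)→(18,-14,25)
−g: reduced (well bottom): (18,-14,25) with a≤c, −a<b≤a
flip sign back: reduced form of g is (-18,14,-25)
reduced forms (-18, 14, -25) vs (-18, 14, -25) ⇒ equivalent

yes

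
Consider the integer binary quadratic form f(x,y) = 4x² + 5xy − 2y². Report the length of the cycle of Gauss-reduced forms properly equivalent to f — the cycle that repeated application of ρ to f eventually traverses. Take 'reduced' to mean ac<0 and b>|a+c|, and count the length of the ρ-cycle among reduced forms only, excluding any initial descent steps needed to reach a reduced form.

D = 57, ⌊√D⌋ = 7
river: ρ → (-2,7,1)
river: ρ → (1,7,-2)
river: ρ → (-2,5,4)
river: ρ → (4,3,-3)
river: ρ → (-3,3,4)
river: ρ → (4,5,-2)
ρ-cycle length = 6 (tail of 0 descent steps not counted)

6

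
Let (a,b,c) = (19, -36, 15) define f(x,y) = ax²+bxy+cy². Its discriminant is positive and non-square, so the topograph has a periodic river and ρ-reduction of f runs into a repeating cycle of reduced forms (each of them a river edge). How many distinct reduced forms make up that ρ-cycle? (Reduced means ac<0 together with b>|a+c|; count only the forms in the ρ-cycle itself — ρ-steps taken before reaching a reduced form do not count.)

D = 156, ⌊√D⌋ = 12
descent: ρ → (15,6,-2)
descent: ρ → (-2,10,7)  [lands on river]
river: ρ → (7,4,-5)
river: ρ → (-5,6,6)
river: ρ → (6,6,-5)
river: ρ → (-5,4,7)
river: ρ → (7,10,-2)
ρ-cycle length = 6 (tail of 2 descent steps not counted)

6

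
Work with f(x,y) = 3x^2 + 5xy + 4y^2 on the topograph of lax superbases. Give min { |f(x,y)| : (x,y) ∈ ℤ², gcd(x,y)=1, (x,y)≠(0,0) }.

translate: b→-1 (≡5 mod 6), so (3,5,4)→(3,-1,2)
flip: (3,-1,2)→(2,1,3)
reduced (well bottom): (2,1,3) with a≤c, −a<b≤a
well minimum = a = 2

2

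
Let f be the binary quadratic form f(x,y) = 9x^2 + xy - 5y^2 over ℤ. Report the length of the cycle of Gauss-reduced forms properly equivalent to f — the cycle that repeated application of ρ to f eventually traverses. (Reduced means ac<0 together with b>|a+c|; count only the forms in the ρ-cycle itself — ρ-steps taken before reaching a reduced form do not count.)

D = 181, ⌊√D⌋ = 13
descent: ρ → (-5,9,5)  [lands on river]
river: ρ → (5,11,-3)
river: ρ → (-3,13,1)
river: ρ → (1,13,-3)
river: ρ → (-3,11,5)
river: ρ → (5,9,-5)
river: ρ → (-5,11,3)
river: ρ → (3,13,-1)
river: ρ → (-1,13,3)
river: ρ → (3,11,-5)
ρ-cycle length = 10 (tail of 1 descent step not counted)

10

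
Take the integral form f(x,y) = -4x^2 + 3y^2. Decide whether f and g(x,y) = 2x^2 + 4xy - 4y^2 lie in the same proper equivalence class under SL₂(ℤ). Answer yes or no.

D₁ = 48, D₂ = 48
river cycle of f (length 2): (3, 6, -1), (-1, 6, 3)
river cycle of g (length 2): (-4, 4, 2), (2, 4, -4)
cycles differ ⇒ inequivalent

no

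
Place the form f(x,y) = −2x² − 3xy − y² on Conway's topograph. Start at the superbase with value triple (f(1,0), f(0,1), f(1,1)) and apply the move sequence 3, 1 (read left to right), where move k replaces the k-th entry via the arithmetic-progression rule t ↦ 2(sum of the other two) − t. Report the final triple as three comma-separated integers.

start (-2,-1,-6) = (f(1,0),f(0,1),f(1,1))
replace slot 3: 2·((-2)+(-1)) − (-6) = 0 → (-2,-1,0)
replace slot 1: 2·((-1)+0) − (-2) = 0 → (0,-1,0)

0,-1,0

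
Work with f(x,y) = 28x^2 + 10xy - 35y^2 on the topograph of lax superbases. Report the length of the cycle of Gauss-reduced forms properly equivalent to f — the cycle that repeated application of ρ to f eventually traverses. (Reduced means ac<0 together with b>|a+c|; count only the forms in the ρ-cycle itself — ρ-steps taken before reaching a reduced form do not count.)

D = 4020, ⌊√D⌋ = 63
river: ρ → (-35,60,3)
river: ρ → (3,60,-35)
river: ρ → (-35,10,28)
river: ρ → (28,46,-17)
river: ρ → (-17,56,13)
river: ρ → (13,48,-33)
river: ρ → (-33,18,28)
river: ρ → (28,38,-23)
river: ρ → (-23,54,12)
river: ρ → (12,42,-47)
river: ρ → (-47,52,7)
river: ρ → (7,60,-15)
river: ρ → (-15,60,7)
river: ρ → (7,52,-47)
river: ρ → (-47,42,12)
river: ρ → (12,54,-23)
river: ρ → (-23,38,28)
river: ρ → (28,18,-33)
river: ρ → (-33,48,13)
river: ρ → (13,56,-17)
river: ρ → (-17,46,28)
river: ρ → (28,10,-35)
ρ-cycle length = 22 (tail of 0 descent steps not counted)

22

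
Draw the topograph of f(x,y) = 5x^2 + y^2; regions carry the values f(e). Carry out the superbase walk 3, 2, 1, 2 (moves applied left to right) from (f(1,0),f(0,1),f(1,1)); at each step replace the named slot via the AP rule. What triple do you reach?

start (5,1,6) = (f(1,0),f(0,1),f(1,1))
replace slot 3: 2·(5+1) − 6 = 6 → (5,1,6)
replace slot 2: 2·(5+6) − 1 = 21 → (5,21,6)
replace slot 1: 2·(21+6) − 5 = 49 → (49,21,6)
replace slot 2: 2·(49+6) − 21 = 89 → (49,89,6)

49,89,6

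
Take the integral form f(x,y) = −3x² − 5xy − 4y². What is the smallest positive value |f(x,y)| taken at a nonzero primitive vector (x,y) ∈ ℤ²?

translate: b→-1 (≡5 mod 6), so (3,5,4)→(3,-1,2)
flip: (3,-1,2)→(2,1,3)
reduced (well bottom): (2,1,3) with a≤c, −a<b≤a
well minimum |f| = |-2| = 2 (negative-definite)

2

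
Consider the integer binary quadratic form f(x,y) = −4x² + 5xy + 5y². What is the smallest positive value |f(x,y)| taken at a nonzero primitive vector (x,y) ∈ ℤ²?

river: ρ → (5,5,-4)
river: ρ → (-4,3,6)
river: ρ → (6,9,-1)
river: ρ → (-1,9,6)
river: ρ → (6,3,-4)
river: ρ → (-4,5,5)
closes: descent 0, river 6
min |a| on river = 1

1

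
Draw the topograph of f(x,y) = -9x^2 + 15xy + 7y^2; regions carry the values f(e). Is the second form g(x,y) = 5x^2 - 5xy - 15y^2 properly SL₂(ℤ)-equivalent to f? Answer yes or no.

D₁ = 477, D₂ = 325
discriminants differ ⇒ not SL₂(ℤ)-equivalent

no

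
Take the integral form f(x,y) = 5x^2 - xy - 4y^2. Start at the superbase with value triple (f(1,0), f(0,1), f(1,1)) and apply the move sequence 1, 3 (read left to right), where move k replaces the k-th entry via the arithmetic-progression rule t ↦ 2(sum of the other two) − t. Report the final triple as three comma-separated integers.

start (5,-4,0) = (f(1,0),f(0,1),f(1,1))
replace slot 1: 2·((-4)+0) − 5 = -13 → (-13,-4,0)
replace slot 3: 2·((-13)+(-4)) − 0 = -34 → (-13,-4,-34)

-13,-4,-34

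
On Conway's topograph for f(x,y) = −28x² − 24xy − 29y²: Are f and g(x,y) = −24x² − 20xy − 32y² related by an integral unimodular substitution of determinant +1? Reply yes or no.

D₁ = -2672, D₂ = -2672
f is negative-definite; reduce −f:
−f: reduced (well bottom): (28,24,29) with a≤c, −a<b≤a
flip sign back: reduced form of f is (-28,-24,-29)
g is negative-definite; reduce −g:
−g: reduced (well bottom): (24,20,32) with a≤c, −a<b≤a
flip sign back: reduced form of g is (-24,-20,-32)
reduced forms (-28, -24, -29) vs (-24, -20, -32) ⇒ inequivalent

no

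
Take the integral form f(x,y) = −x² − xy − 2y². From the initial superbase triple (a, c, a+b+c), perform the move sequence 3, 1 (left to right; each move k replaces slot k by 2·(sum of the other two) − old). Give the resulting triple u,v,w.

start (-1,-2,-4) = (f(1,0),f(0,1),f(1,1))
replace slot 3: 2·((-1)+(-2)) − (-4) = -2 → (-1,-2,-2)
replace slot 1: 2·((-2)+(-2)) − (-1) = -7 → (-7,-2,-2)

-7,-2,-2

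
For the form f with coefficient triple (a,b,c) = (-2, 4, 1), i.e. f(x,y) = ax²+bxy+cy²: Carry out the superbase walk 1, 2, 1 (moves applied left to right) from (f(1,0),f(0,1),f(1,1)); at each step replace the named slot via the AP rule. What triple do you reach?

start (-2,1,3) = (f(1,0),f(0,1),f(1,1))
replace slot 1: 2·(1+3) − (-2) = 10 → (10,1,3)
replace slot 2: 2·(10+3) − 1 = 25 → (10,25,3)
replace slot 1: 2·(25+3) − 10 = 46 → (46,25,3)

46,25,3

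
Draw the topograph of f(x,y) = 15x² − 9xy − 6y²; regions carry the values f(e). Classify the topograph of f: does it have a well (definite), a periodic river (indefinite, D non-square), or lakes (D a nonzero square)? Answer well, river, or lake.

D = b²−4ac = (-9)² − 4·15·(-6) = 441
D = 21² is a perfect square ⇒ form factors over ℤ ⇒ lakes

lake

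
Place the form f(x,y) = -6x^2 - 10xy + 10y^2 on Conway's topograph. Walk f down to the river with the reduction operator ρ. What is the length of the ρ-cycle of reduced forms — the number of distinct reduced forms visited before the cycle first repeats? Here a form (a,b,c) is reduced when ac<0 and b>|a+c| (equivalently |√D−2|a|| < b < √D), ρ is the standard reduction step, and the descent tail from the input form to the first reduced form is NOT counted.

D = 340, ⌊√D⌋ = 18
descent: ρ → (10,10,-6)  [lands on river]
river: ρ → (-6,14,6)
river: ρ → (6,10,-10)
river: ρ → (-10,10,6)
river: ρ → (6,14,-6)
river: ρ → (-6,10,10)
ρ-cycle length = 6 (tail of 1 descent step not counted)

6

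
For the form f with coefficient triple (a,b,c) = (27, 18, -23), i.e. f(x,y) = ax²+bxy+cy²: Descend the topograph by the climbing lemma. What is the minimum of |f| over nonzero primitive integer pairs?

river: ρ → (-23,28,22)
river: ρ → (22,16,-29)
river: ρ → (-29,42,9)
river: ρ → (9,48,-14)
river: ρ → (-14,36,27)
river: ρ → (27,18,-23)
closes: descent 0, river 6
min |a| on river = 9

9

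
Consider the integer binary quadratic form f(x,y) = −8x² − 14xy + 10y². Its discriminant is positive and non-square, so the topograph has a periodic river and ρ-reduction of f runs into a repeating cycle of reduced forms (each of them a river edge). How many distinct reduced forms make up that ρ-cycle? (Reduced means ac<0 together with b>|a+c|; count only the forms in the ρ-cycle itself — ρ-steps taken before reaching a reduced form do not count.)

D = 516, ⌊√D⌋ = 22
descent: ρ → (10,14,-8)  [lands on river]
river: ρ → (-8,18,6)
river: ρ → (6,18,-8)
river: ρ → (-8,14,10)
river: ρ → (10,6,-12)
river: ρ → (-12,18,4)
river: ρ → (4,22,-2)
river: ρ → (-2,22,4)
river: ρ → (4,18,-12)
river: ρ → (-12,6,10)
ρ-cycle length = 10 (tail of 1 descent step not counted)

10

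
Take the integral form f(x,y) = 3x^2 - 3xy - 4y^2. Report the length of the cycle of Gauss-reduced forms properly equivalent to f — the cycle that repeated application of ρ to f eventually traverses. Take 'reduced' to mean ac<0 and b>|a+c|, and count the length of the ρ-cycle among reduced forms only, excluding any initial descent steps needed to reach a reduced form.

D = 57, ⌊√D⌋ = 7
descent: ρ → (-4,3,3)  [lands on river]
river: ρ → (3,3,-4)
river: ρ → (-4,5,2)
river: ρ → (2,7,-1)
river: ρ → (-1,7,2)
river: ρ → (2,5,-4)
ρ-cycle length = 6 (tail of 1 descent step not counted)

6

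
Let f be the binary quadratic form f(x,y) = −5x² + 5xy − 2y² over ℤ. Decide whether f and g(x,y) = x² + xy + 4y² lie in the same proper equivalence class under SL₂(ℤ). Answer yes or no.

D₁ = -15, D₂ = -15
f is negative-definite; reduce −f:
−f: translate: b→5 (≡-5 mod 10), so (5,-5,2)→(5,5,2)
−f: flip: (5,5,2)→(2,-5,5)
−f: translate: b→-1 (≡-5 mod 4), so (2,-5,5)→(2,-1,2)
−f: flip: (2,-1,2)→(2,1,2)
−f: reduced (well bottom): (2,1,2) with a≤c, −a<b≤a
flip sign back: reduced form of f is (-2,-1,-2)
g: reduced (well bottom): (1,1,4) with a≤c, −a<b≤a
reduced forms (-2, -1, -2) vs (1, 1, 4) ⇒ inequivalent

no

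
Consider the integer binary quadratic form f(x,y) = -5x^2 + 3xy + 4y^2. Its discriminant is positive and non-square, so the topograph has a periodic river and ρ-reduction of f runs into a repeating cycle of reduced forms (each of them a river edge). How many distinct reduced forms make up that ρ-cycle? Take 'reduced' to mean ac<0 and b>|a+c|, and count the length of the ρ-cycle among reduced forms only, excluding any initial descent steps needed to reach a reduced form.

D = 89, ⌊√D⌋ = 9
river: ρ → (4,5,-4)
river: ρ → (-4,3,5)
river: ρ → (5,7,-2)
river: ρ → (-2,9,1)
river: ρ → (1,9,-2)
river: ρ → (-2,7,5)
river: ρ → (5,3,-4)
river: ρ → (-4,5,4)
river: ρ → (4,3,-5)
river: ρ → (-5,7,2)
river: ρ → (2,9,-1)
river: ρ → (-1,9,2)
river: ρ → (2,7,-5)
river: ρ → (-5,3,4)
ρ-cycle length = 14 (tail of 0 descent steps not counted)

14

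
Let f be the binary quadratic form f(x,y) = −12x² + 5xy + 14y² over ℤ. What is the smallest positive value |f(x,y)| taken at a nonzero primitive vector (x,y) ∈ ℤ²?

river: ρ → (14,23,-3)
river: ρ → (-3,25,6)
river: ρ → (6,23,-7)
river: ρ → (-7,19,12)
river: ρ → (12,5,-14)
river: ρ → (-14,23,3)
river: ρ → (3,25,-6)
river: ρ → (-6,23,7)
river: ρ → (7,19,-12)
river: ρ → (-12,5,14)
closes: descent 0, river 10
min |a| on river = 3

3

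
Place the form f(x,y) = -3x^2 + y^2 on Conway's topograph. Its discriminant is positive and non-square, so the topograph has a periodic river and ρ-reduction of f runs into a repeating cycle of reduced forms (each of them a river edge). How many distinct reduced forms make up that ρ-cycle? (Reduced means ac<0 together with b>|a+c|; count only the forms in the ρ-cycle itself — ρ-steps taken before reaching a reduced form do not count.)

D = 12, ⌊√D⌋ = 3
descent: ρ → (1,2,-2)  [lands on river]
river: ρ → (-2,2,1)
ρ-cycle length = 2 (tail of 1 descent step not counted)

2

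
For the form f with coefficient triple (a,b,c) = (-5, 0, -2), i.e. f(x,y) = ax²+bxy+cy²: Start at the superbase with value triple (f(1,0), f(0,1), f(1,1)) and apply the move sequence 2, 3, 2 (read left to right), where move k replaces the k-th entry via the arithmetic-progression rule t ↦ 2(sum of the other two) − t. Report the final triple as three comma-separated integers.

start (-5,-2,-7) = (f(1,0),f(0,1),f(1,1))
replace slot 2: 2·((-5)+(-7)) − (-2) = -22 → (-5,-22,-7)
replace slot 3: 2·((-5)+(-22)) − (-7) = -47 → (-5,-22,-47)
replace slot 2: 2·((-5)+(-47)) − (-22) = -82 → (-5,-82,-47)

-5,-82,-47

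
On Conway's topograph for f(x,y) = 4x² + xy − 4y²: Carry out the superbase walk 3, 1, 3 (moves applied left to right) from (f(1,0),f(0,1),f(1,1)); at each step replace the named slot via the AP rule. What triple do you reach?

start (4,-4,1) = (f(1,0),f(0,1),f(1,1))
replace slot 3: 2·(4+(-4)) − 1 = -1 → (4,-4,-1)
replace slot 1: 2·((-4)+(-1)) − 4 = -14 → (-14,-4,-1)
replace slot 3: 2·((-14)+(-4)) − (-1) = -35 → (-14,-4,-35)

-14,-4,-35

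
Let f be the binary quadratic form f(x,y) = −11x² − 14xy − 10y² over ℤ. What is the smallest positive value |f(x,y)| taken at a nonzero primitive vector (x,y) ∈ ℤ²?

translate: b→-8 (≡14 mod 22), so (11,14,10)→(11,-8,7)
flip: (11,-8,7)→(7,8,11)
translate: b→-6 (≡8 mod 14), so (7,8,11)→(7,-6,10)
reduced (well bottom): (7,-6,10) with a≤c, −a<b≤a
well minimum |f| = |-7| = 7 (negative-definite)

7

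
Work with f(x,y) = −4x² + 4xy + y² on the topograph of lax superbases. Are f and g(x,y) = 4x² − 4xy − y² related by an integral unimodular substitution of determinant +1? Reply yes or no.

D₁ = 32, D₂ = 32
river cycle of f (length 2): (1, 4, -4), (-4, 4, 1)
river cycle of g (length 2): (-1, 4, 4), (4, 4, -1)
cycles differ ⇒ inequivalent

no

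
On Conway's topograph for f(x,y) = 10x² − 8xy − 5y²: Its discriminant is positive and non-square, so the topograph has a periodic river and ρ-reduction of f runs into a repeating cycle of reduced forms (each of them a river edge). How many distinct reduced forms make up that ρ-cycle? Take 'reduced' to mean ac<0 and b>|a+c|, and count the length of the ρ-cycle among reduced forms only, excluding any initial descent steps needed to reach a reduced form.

D = 264, ⌊√D⌋ = 16
descent: ρ → (-5,8,10)  [lands on river]
river: ρ → (10,12,-3)
river: ρ → (-3,12,10)
river: ρ → (10,8,-5)
river: ρ → (-5,12,6)
river: ρ → (6,12,-5)
ρ-cycle length = 6 (tail of 1 descent step not counted)

6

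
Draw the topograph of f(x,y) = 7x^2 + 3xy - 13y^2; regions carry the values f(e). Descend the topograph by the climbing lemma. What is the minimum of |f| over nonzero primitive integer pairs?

descent: ρ → (-13,-3,7)
descent: ρ → (7,17,-3)  [lands on river]
river: ρ → (-3,19,1)
river: ρ → (1,19,-3)
river: ρ → (-3,17,7)
river: ρ → (7,11,-9)
river: ρ → (-9,7,9)
river: ρ → (9,11,-7)
river: ρ → (-7,17,3)
river: ρ → (3,19,-1)
river: ρ → (-1,19,3)
river: ρ → (3,17,-7)
river: ρ → (-7,11,9)
river: ρ → (9,7,-9)
river: ρ → (-9,11,7)
closes: descent 2, river 14
min |a| on river = 1

1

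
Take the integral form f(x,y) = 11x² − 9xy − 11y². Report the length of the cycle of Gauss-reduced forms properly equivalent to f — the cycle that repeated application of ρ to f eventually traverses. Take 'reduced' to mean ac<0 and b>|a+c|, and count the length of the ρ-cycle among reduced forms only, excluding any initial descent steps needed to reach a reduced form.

D = 565, ⌊√D⌋ = 23
descent: ρ → (-11,9,11)  [lands on river]
river: ρ → (11,13,-9)
river: ρ → (-9,23,1)
river: ρ → (1,23,-9)
river: ρ → (-9,13,11)
river: ρ → (11,9,-11)
river: ρ → (-11,13,9)
river: ρ → (9,23,-1)
river: ρ → (-1,23,9)
river: ρ → (9,13,-11)
ρ-cycle length = 10 (tail of 1 descent step not counted)

10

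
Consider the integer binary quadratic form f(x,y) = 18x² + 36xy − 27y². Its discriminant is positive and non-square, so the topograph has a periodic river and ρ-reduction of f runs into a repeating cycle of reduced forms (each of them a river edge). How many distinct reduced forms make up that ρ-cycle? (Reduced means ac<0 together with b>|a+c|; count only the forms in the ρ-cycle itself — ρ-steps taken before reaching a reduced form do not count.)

D = 3240, ⌊√D⌋ = 56
river: ρ → (-27,18,27)
river: ρ → (27,36,-18)
river: ρ → (-18,36,27)
river: ρ → (27,18,-27)
river: ρ → (-27,36,18)
river: ρ → (18,36,-27)
ρ-cycle length = 6 (tail of 0 descent steps not counted)

6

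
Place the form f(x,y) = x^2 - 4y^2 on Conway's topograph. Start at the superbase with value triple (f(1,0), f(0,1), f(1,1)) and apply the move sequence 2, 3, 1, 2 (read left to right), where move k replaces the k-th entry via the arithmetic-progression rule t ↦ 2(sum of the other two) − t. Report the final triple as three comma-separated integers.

start (1,-4,-3) = (f(1,0),f(0,1),f(1,1))
replace slot 2: 2·(1+(-3)) − (-4) = 0 → (1,0,-3)
replace slot 3: 2·(1+0) − (-3) = 5 → (1,0,5)
replace slot 1: 2·(0+5) − 1 = 9 → (9,0,5)
replace slot 2: 2·(9+5) − 0 = 28 → (9,28,5)

9,28,5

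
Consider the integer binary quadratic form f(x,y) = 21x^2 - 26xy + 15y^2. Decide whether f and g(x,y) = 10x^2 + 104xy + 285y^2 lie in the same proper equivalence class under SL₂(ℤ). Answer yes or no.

D₁ = -584, D₂ = -584
f: translate: b→16 (≡-26 mod 42), so (21,-26,15)→(21,16,10)
f: flip: (21,16,10)→(10,-16,21)
f: translate: b→4 (≡-16 mod 20), so (10,-16,21)→(10,4,15)
f: reduced (well bottom): (10,4,15) with a≤c, −a<b≤a
g: translate: b→4 (≡104 mod 20), so (10,104,285)→(10,4,15)
g: reduced (well bottom): (10,4,15) with a≤c, −a<b≤a
reduced forms (10, 4, 15) vs (10, 4, 15) ⇒ equivalent

yes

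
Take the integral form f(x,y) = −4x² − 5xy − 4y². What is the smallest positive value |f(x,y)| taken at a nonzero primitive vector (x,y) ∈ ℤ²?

translate: b→-3 (≡5 mod 8), so (4,5,4)→(4,-3,3)
flip: (4,-3,3)→(3,3,4)
reduced (well bottom): (3,3,4) with a≤c, −a<b≤a
well minimum |f| = |-3| = 3 (negative-definite)

3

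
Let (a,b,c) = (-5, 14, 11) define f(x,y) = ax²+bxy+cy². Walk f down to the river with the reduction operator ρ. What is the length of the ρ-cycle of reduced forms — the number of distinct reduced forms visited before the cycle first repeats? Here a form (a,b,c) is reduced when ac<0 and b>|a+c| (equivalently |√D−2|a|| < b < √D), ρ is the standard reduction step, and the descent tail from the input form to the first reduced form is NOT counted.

D = 416, ⌊√D⌋ = 20
river: ρ → (11,8,-8)
river: ρ → (-8,8,11)
river: ρ → (11,14,-5)
river: ρ → (-5,16,8)
river: ρ → (8,16,-5)
river: ρ → (-5,14,11)
ρ-cycle length = 6 (tail of 0 descent steps not counted)

6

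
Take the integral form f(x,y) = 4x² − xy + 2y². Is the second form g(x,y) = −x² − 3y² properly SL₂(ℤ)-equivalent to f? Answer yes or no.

D₁ = -31, D₂ = -12
discriminants differ ⇒ not SL₂(ℤ)-equivalent

no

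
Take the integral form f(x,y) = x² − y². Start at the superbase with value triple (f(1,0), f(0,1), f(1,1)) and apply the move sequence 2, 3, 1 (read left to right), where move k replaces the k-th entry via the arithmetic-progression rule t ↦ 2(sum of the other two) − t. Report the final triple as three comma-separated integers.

start (1,-1,0) = (f(1,0),f(0,1),f(1,1))
replace slot 2: 2·(1+0) − (-1) = 3 → (1,3,0)
replace slot 3: 2·(1+3) − 0 = 8 → (1,3,8)
replace slot 1: 2·(3+8) − 1 = 21 → (21,3,8)

21,3,8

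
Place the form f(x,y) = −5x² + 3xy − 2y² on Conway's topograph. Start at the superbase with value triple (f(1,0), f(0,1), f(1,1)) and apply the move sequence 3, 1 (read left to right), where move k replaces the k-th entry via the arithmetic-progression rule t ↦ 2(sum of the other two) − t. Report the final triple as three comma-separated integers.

start (-5,-2,-4) = (f(1,0),f(0,1),f(1,1))
replace slot 3: 2·((-5)+(-2)) − (-4) = -10 → (-5,-2,-10)
replace slot 1: 2·((-2)+(-10)) − (-5) = -19 → (-19,-2,-10)

-19,-2,-10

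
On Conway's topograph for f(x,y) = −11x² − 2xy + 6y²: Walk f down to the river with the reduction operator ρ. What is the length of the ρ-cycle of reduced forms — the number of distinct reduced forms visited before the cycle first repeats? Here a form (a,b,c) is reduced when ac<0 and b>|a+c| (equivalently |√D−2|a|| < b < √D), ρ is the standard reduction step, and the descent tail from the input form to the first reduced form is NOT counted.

D = 268, ⌊√D⌋ = 16
descent: ρ → (6,14,-3)  [lands on river]
river: ρ → (-3,16,1)
river: ρ → (1,16,-3)
river: ρ → (-3,14,6)
river: ρ → (6,10,-7)
river: ρ → (-7,4,9)
river: ρ → (9,14,-2)
river: ρ → (-2,14,9)
river: ρ → (9,4,-7)
river: ρ → (-7,10,6)
ρ-cycle length = 10 (tail of 1 descent step not counted)

10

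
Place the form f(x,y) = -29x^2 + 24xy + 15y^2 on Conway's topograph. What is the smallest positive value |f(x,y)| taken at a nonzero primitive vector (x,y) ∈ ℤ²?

river: ρ → (15,36,-17)
river: ρ → (-17,32,19)
river: ρ → (19,44,-5)
river: ρ → (-5,46,10)
river: ρ → (10,34,-29)
river: ρ → (-29,24,15)
closes: descent 0, river 6
min |a| on river = 5

5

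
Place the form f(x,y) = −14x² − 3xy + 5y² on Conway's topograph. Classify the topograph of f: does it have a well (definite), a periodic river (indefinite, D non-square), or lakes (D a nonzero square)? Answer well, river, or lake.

D = b²−4ac = (-3)² − 4·(-14)·5 = 289
D = 17² is a perfect square ⇒ form factors over ℤ ⇒ lakes

lake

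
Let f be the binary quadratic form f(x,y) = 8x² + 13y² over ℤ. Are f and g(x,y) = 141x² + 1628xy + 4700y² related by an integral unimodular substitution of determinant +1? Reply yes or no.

D₁ = -416, D₂ = -416
f: reduced (well bottom): (8,0,13) with a≤c, −a<b≤a
g: translate: b→-64 (≡1628 mod 282), so (141,1628,4700)→(141,-64,8)
g: flip: (141,-64,8)→(8,64,141)
g: translate: b→0 (≡64 mod 16), so (8,64,141)→(8,0,13)
g: reduced (well bottom): (8,0,13) with a≤c, −a<b≤a
reduced forms (8, 0, 13) vs (8, 0, 13) ⇒ equivalent

yes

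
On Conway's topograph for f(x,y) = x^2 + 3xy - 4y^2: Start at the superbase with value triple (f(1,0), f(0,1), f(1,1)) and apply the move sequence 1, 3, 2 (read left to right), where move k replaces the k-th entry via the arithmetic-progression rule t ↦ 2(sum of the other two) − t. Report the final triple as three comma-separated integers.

start (1,-4,0) = (f(1,0),f(0,1),f(1,1))
replace slot 1: 2·((-4)+0) − 1 = -9 → (-9,-4,0)
replace slot 3: 2·((-9)+(-4)) − 0 = -26 → (-9,-4,-26)
replace slot 2: 2·((-9)+(-26)) − (-4) = -66 → (-9,-66,-26)

-9,-66,-26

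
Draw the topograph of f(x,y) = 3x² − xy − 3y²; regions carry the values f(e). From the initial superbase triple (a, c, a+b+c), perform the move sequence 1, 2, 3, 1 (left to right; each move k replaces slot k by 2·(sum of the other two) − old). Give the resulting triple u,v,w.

start (3,-3,-1) = (f(1,0),f(0,1),f(1,1))
replace slot 1: 2·((-3)+(-1)) − 3 = -11 → (-11,-3,-1)
replace slot 2: 2·((-11)+(-1)) − (-3) = -21 → (-11,-21,-1)
replace slot 3: 2·((-11)+(-21)) − (-1) = -63 → (-11,-21,-63)
replace slot 1: 2·((-21)+(-63)) − (-11) = -157 → (-157,-21,-63)

-157,-21,-63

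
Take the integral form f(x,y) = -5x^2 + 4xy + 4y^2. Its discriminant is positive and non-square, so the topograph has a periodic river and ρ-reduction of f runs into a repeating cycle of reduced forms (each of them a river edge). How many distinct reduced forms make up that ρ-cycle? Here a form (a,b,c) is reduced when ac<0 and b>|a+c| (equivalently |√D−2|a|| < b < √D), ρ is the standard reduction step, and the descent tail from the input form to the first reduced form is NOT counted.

D = 96, ⌊√D⌋ = 9
river: ρ → (4,4,-5)
river: ρ → (-5,6,3)
river: ρ → (3,6,-5)
river: ρ → (-5,4,4)
ρ-cycle length = 4 (tail of 0 descent steps not counted)

4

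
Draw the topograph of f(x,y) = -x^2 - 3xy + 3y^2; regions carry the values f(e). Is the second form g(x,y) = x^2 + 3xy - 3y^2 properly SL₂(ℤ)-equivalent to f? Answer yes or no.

D₁ = 21, D₂ = 21
river cycle of f (length 2): (3, 3, -1), (-1, 3, 3)
river cycle of g (length 2): (-3, 3, 1), (1, 3, -3)
cycles differ ⇒ inequivalent

no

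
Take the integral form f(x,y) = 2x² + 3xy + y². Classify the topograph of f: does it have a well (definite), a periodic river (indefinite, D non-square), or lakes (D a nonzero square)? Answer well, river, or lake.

D = b²−4ac = 3² − 4·2·1 = 1
D = 1² is a perfect square ⇒ form factors over ℤ ⇒ lakes

lake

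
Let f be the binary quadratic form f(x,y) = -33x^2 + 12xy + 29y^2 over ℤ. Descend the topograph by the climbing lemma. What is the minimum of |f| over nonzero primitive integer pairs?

river: ρ → (29,46,-16)
river: ρ → (-16,50,23)
river: ρ → (23,42,-24)
river: ρ → (-24,54,11)
river: ρ → (11,56,-19)
river: ρ → (-19,58,8)
river: ρ → (8,54,-33)
river: ρ → (-33,12,29)
closes: descent 0, river 8
min |a| on river = 8

8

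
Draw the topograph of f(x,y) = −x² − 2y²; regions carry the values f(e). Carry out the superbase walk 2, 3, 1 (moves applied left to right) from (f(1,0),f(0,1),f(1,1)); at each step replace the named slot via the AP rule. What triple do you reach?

start (-1,-2,-3) = (f(1,0),f(0,1),f(1,1))
replace slot 2: 2·((-1)+(-3)) − (-2) = -6 → (-1,-6,-3)
replace slot 3: 2·((-1)+(-6)) − (-3) = -11 → (-1,-6,-11)
replace slot 1: 2·((-6)+(-11)) − (-1) = -33 → (-33,-6,-11)

-33,-6,-11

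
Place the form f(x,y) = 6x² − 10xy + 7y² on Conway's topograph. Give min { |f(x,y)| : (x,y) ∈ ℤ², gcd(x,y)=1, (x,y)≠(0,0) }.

translate: b→2 (≡-10 mod 12), so (6,-10,7)→(6,2,3)
flip: (6,2,3)→(3,-2,6)
reduced (well bottom): (3,-2,6) with a≤c, −a<b≤a
well minimum = a = 3

3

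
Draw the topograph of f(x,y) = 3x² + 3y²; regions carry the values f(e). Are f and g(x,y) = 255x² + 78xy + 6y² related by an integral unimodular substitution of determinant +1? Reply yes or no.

D₁ = -36, D₂ = -36
f: reduced (well bottom): (3,0,3) with a≤c, −a<b≤a
g: flip: (255,78,6)→(6,-78,255)
g: translate: b→6 (≡-78 mod 12), so (6,-78,255)→(6,6,3)
g: flip: (6,6,3)→(3,-6,6)
g: translate: b→0 (≡-6 mod 6), so (3,-6,6)→(3,0,3)
g: reduced (well bottom): (3,0,3) with a≤c, −a<b≤a
reduced forms (3, 0, 3) vs (3, 0, 3) ⇒ equivalent

yes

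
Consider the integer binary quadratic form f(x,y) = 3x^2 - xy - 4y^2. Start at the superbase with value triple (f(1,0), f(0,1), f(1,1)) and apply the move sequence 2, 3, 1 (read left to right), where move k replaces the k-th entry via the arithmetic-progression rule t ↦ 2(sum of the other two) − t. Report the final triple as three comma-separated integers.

start (3,-4,-2) = (f(1,0),f(0,1),f(1,1))
replace slot 2: 2·(3+(-2)) − (-4) = 6 → (3,6,-2)
replace slot 3: 2·(3+6) − (-2) = 20 → (3,6,20)
replace slot 1: 2·(6+20) − 3 = 49 → (49,6,20)

49,6,20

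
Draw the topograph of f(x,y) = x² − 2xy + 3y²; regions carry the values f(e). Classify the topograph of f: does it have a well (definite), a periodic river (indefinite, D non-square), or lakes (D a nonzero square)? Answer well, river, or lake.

D = b²−4ac = (-2)² − 4·1·3 = -8
D < 0 ⇒ definite ⇒ every region one sign ⇒ single well

well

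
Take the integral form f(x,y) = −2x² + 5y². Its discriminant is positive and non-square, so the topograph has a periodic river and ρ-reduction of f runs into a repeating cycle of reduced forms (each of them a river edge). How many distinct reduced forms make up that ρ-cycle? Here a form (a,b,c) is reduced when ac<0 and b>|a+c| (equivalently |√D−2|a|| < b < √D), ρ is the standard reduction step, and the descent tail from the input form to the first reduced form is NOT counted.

D = 40, ⌊√D⌋ = 6
descent: ρ → (5,0,-2)
descent: ρ → (-2,4,3)  [lands on river]
river: ρ → (3,2,-3)
river: ρ → (-3,4,2)
river: ρ → (2,4,-3)
river: ρ → (-3,2,3)
river: ρ → (3,4,-2)
ρ-cycle length = 6 (tail of 2 descent steps not counted)

6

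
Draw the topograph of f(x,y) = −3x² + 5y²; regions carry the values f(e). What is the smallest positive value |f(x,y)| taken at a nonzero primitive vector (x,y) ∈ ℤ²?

descent: ρ → (5,0,-3)
descent: ρ → (-3,6,2)  [lands on river]
river: ρ → (2,6,-3)
closes: descent 2, river 2
min |a| on river = 2

2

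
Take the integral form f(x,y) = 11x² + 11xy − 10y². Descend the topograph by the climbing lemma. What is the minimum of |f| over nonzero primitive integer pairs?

river: ρ → (-10,9,12)
river: ρ → (12,15,-7)
river: ρ → (-7,13,14)
river: ρ → (14,15,-6)
river: ρ → (-6,21,5)
river: ρ → (5,19,-10)
river: ρ → (-10,21,3)
river: ρ → (3,21,-10)
river: ρ → (-10,19,5)
river: ρ → (5,21,-6)
river: ρ → (-6,15,14)
river: ρ → (14,13,-7)
river: ρ → (-7,15,12)
river: ρ → (12,9,-10)
river: ρ → (-10,11,11)
river: ρ → (11,11,-10)
closes: descent 0, river 16
min |a| on river = 3

3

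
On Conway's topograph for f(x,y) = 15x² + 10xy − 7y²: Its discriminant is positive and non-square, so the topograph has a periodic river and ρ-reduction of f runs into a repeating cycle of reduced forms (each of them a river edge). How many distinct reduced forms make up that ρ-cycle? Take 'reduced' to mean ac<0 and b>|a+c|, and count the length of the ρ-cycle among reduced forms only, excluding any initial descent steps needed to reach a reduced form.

D = 520, ⌊√D⌋ = 22
river: ρ → (-7,18,7)
river: ρ → (7,10,-15)
river: ρ → (-15,20,2)
river: ρ → (2,20,-15)
river: ρ → (-15,10,7)
river: ρ → (7,18,-7)
river: ρ → (-7,10,15)
river: ρ → (15,20,-2)
river: ρ → (-2,20,15)
river: ρ → (15,10,-7)
ρ-cycle length = 10 (tail of 0 descent steps not counted)

10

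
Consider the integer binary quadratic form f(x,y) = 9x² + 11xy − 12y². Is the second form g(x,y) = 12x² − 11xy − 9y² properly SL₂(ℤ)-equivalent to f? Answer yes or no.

D₁ = 553, D₂ = 553
river cycle of f (length 26): (-12, 13, 8), (8, 19, -6), (-6, 17, 11), (11, 5, -12), (-12, 19, 4), (4, 21, -7), (-7, 21, 4), (4, 19, -12), (-12, 5, 11), (11, 17, -6), … (16 more)
river cycle of g (length 26): (-9, 11, 12), (12, 13, -8), (-8, 19, 6), (6, 17, -11), (-11, 5, 12), (12, 19, -4), (-4, 21, 7), (7, 21, -4), (-4, 19, 12), (12, 5, -11), … (16 more)
cycles differ ⇒ inequivalent

no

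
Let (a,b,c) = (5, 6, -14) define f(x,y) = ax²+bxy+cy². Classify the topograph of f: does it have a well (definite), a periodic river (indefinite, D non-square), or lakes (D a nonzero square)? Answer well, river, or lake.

D = b²−4ac = 6² − 4·5·(-14) = 316
D > 0 non-square ⇒ indefinite ⇒ periodic river

river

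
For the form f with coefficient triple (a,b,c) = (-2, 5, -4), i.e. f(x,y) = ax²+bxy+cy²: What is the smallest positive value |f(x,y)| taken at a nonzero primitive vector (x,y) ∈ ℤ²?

translate: b→-1 (≡-5 mod 4), so (2,-5,4)→(2,-1,1)
flip: (2,-1,1)→(1,1,2)
reduced (well bottom): (1,1,2) with a≤c, −a<b≤a
well minimum |f| = |-1| = 1 (negative-definite)

1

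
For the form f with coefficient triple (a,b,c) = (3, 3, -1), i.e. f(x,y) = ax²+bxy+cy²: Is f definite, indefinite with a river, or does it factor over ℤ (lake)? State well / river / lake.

D = b²−4ac = 3² − 4·3·(-1) = 21
D > 0 non-square ⇒ indefinite ⇒ periodic river

river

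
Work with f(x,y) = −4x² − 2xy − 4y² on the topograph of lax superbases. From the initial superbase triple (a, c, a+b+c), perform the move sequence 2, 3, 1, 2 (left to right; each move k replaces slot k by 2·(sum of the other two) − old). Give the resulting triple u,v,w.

start (-4,-4,-10) = (f(1,0),f(0,1),f(1,1))
replace slot 2: 2·((-4)+(-10)) − (-4) = -24 → (-4,-24,-10)
replace slot 3: 2·((-4)+(-24)) − (-10) = -46 → (-4,-24,-46)
replace slot 1: 2·((-24)+(-46)) − (-4) = -136 → (-136,-24,-46)
replace slot 2: 2·((-136)+(-46)) − (-24) = -340 → (-136,-340,-46)

-136,-340,-46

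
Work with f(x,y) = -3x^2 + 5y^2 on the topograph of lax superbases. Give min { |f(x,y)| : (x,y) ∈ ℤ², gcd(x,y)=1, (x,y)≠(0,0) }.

descent: ρ → (5,0,-3)
descent: ρ → (-3,6,2)  [lands on river]
river: ρ → (2,6,-3)
closes: descent 2, river 2
min |a| on river = 2

2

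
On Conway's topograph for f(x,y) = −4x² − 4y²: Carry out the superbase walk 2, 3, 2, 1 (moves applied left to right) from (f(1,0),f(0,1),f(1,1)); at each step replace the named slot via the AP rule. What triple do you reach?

start (-4,-4,-8) = (f(1,0),f(0,1),f(1,1))
replace slot 2: 2·((-4)+(-8)) − (-4) = -20 → (-4,-20,-8)
replace slot 3: 2·((-4)+(-20)) − (-8) = -40 → (-4,-20,-40)
replace slot 2: 2·((-4)+(-40)) − (-20) = -68 → (-4,-68,-40)
replace slot 1: 2·((-68)+(-40)) − (-4) = -212 → (-212,-68,-40)

-212,-68,-40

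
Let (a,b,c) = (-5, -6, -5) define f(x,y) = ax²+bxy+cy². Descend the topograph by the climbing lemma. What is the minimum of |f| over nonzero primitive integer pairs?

translate: b→-4 (≡6 mod 10), so (5,6,5)→(5,-4,4)
flip: (5,-4,4)→(4,4,5)
reduced (well bottom): (4,4,5) with a≤c, −a<b≤a
well minimum |f| = |-4| = 4 (negative-definite)

4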